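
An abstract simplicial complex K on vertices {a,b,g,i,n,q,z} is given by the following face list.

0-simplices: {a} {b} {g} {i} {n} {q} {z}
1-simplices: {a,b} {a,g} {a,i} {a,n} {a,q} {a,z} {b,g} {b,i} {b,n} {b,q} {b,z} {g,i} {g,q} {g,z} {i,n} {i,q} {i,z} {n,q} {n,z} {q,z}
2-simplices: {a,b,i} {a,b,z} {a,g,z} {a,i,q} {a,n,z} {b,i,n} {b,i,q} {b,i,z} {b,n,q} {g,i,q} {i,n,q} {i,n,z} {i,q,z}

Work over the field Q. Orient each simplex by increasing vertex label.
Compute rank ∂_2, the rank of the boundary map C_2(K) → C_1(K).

n_0=7 n_1=20 n_2=13  [Q]
∂1: piv[ab,ag,ai,an,aq,az] rk=6  ker:bg,bi,bn,bq,bz,gi,gq,gz,in,iq,iz,nq,nz,qz
∂2: piv[abi,abz,agz,aiq,anz,bin,biq,biz,bnq,giq,inz,iqz] rk=12  ker:inq
rk∂_2=12

rank∂_2=12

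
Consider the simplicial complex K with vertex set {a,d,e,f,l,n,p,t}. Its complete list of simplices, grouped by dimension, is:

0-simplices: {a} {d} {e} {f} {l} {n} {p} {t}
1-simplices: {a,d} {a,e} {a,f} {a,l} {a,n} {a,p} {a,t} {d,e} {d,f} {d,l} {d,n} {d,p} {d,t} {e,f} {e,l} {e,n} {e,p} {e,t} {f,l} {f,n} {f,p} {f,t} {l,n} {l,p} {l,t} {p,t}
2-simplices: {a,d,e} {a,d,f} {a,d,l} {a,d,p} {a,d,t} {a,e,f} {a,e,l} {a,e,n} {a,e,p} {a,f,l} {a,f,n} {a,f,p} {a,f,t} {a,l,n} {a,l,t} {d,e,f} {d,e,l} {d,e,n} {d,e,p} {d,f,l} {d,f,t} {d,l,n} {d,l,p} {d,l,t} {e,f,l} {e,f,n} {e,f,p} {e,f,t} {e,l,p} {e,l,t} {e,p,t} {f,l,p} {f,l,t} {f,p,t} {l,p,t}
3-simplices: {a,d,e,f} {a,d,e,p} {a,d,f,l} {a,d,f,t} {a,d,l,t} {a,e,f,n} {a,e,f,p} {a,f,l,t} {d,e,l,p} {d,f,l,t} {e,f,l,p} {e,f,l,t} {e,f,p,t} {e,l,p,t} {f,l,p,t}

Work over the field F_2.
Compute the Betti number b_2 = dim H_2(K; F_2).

n_0=8 n_1=26 n_2=35 n_3=15  [Z2]
∂1: piv[ad,ae,af,al,an,ap,at] rk=7  ker:de,df,dl,dn,dp,dt,ef,el,en,ep,et,fl,fn,fp,ft,ln,lp,lt,pt
∂2: piv[ade,adf,adl,adp,adt,aef,ael,aen,aep,afl,afn,afp,aft,aln,alt,den,dlp,eft,ept] rk=19  ker:def,del,dep,dfl,dft,dln,dlt,efl,efn,efp,elp,elt,flp,flt,fpt,lpt
∂3: piv[adef,adep,adfl,adft,adlt,aefn,aefp,aflt,delp,eflp,eflt,efpt,elpt] rk=13  ker:dflt,flpt
b_2=(35−19)−13=3

b_2=3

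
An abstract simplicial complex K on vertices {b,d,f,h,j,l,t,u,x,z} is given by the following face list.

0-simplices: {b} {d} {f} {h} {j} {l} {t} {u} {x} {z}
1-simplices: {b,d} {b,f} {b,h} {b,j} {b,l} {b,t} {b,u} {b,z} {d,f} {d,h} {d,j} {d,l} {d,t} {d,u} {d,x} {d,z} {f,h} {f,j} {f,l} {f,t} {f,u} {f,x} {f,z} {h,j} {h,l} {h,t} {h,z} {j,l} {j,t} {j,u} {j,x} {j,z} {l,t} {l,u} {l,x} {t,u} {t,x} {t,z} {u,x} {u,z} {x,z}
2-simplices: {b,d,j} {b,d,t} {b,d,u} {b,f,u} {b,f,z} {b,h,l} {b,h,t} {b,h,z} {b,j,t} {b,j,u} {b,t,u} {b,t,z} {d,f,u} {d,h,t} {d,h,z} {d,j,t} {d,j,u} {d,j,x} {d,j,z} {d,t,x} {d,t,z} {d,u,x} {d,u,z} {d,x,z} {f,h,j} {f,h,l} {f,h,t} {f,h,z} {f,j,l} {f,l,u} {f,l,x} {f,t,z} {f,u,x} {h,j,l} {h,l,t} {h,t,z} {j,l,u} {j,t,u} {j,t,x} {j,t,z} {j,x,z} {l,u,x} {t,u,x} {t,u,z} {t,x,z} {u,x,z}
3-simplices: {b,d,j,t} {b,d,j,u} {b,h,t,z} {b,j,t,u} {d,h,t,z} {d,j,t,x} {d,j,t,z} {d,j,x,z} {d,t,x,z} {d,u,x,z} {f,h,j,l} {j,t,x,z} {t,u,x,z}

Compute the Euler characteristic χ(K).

n_0=10 n_1=41 n_2=46 n_3=13
χ=+10−41+46−13=2

χ(K)=2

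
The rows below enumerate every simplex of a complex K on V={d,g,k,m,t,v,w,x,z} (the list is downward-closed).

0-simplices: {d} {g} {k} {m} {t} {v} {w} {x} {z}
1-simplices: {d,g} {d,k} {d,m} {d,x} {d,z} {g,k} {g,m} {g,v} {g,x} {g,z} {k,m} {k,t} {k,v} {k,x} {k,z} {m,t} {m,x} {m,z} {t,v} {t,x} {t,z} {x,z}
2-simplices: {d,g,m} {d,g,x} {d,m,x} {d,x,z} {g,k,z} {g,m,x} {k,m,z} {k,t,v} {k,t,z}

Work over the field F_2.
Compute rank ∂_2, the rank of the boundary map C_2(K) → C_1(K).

rank∂_2=8

n_0=9 n_1=22 n_2=9  [Z2]
∂1: piv[dg,dk,dm,dx,dz,gv,kt] rk=7  ker:gk,gm,gx,gz,km,kv,kx,kz,mt,mx,mz,tv,tx,tz,xz
∂2: piv[dgm,dgx,dmx,dxz,gkz,kmz,ktv,ktz] rk=8  ker:gmx
rk∂_2=8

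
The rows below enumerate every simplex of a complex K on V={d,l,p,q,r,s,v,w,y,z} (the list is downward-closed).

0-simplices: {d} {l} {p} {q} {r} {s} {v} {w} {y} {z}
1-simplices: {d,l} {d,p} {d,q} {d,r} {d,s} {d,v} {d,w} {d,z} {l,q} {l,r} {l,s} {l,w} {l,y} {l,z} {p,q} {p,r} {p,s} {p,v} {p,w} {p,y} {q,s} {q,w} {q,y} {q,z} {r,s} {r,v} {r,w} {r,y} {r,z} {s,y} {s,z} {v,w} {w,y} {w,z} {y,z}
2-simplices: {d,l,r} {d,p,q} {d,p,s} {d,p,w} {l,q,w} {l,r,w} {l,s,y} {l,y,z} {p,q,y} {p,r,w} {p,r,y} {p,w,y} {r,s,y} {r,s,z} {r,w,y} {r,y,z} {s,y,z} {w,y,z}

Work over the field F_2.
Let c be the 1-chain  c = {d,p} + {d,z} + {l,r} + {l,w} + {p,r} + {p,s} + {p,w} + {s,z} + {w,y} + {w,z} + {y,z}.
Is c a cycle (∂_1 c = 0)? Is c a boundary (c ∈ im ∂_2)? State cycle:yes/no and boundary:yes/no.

cycle:yes boundary:no

n_0=10 n_1=35 n_2=18  [Z2]
∂1: piv[dl,dp,dq,dr,ds,dv,dw,dz,ly] rk=9  ker:lq,lr,ls,lw,lz,pq,pr,ps,pv,pw,py,qs,qw,qy,qz,rs,rv,rw,ry,rz,sy,sz,vw,wy,wz,yz
∂2: piv[dlr,dpq,dps,dpw,lqw,lrw,lsy,lyz,pqy,prw,pry,pwy,rsy,rsz,ryz,wyz] rk=16  ker:rwy,syz
∂1c = 0
c vs im∂2: residual ≠ 0 ⇒ not boundary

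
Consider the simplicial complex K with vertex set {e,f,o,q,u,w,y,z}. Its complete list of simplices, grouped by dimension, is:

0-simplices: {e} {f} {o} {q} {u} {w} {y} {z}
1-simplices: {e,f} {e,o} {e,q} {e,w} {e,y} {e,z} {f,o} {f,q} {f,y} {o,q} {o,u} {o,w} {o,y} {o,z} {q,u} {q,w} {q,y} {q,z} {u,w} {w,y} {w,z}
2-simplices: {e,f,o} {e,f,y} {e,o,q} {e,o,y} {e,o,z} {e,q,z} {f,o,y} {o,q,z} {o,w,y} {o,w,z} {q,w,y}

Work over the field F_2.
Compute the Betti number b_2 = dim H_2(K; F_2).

b_2=2

n_0=8 n_1=21 n_2=11  [Z2]
∂1: piv[ef,eo,eq,ew,ey,ez,ou] rk=7  ker:fo,fq,fy,oq,ow,oy,oz,qu,qw,qy,qz,uw,wy,wz
∂2: piv[efo,efy,eoq,eoy,eoz,eqz,owy,owz,qwy] rk=9  ker:foy,oqz
b_2=(11−9)−0=2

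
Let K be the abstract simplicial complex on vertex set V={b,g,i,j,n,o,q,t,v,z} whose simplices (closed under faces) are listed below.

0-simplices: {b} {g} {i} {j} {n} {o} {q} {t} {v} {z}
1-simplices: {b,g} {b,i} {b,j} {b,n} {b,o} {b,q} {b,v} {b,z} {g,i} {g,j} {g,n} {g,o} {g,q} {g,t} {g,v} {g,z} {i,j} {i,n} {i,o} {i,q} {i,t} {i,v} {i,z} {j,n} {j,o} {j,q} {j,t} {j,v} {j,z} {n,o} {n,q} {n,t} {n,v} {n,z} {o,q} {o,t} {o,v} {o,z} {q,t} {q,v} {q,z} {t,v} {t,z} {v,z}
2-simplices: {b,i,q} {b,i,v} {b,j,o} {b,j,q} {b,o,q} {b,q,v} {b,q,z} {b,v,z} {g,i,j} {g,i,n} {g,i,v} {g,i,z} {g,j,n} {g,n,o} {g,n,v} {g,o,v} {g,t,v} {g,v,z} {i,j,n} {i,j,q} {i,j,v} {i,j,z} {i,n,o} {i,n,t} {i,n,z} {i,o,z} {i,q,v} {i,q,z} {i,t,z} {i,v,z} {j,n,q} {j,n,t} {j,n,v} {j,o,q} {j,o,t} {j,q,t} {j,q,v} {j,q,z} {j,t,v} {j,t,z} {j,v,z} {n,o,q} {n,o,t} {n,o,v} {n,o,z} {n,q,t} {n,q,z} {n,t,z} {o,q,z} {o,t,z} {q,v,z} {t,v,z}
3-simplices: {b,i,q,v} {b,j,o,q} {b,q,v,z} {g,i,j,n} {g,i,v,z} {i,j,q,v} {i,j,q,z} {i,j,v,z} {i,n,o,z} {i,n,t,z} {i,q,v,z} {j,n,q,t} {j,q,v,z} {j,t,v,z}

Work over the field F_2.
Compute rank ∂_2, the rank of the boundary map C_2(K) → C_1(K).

n_0=10 n_1=44 n_2=52 n_3=14  [Z2]
∂1: piv[bg,bi,bj,bn,bo,bq,bv,bz,gt] rk=9  ker:gi,gj,gn,go,gq,gv,gz,ij,in,io,iq,it,iv,iz,jn,jo,jq,jt,jv,jz,no,nq,nt,nv,nz,oq,ot,ov,oz,qt,qv,qz,tv,tz,vz
∂2: piv[biq,biv,bjo,bjq,boq,bqv,bqz,bvz,gij,gin,giv,giz,gjn,gno,gnv,gov,gtv,gvz,ijq,ijv,ijz,ino,int,inz,ioz,itz,jnq,jnt,jot,jqt,jtv,noq] rk=32  ker:ijn,iqv,iqz,ivz,jnv,joq,jqv,jqz,jtz,jvz,not,nov,noz,nqt,nqz,ntz,oqz,otz,qvz,tvz
∂3: piv[biqv,bjoq,bqvz,gijn,givz,ijqv,ijqz,ijvz,inoz,intz,iqvz,jnqt,jtvz] rk=13  ker:jqvz
rk∂_2=32

rank∂_2=32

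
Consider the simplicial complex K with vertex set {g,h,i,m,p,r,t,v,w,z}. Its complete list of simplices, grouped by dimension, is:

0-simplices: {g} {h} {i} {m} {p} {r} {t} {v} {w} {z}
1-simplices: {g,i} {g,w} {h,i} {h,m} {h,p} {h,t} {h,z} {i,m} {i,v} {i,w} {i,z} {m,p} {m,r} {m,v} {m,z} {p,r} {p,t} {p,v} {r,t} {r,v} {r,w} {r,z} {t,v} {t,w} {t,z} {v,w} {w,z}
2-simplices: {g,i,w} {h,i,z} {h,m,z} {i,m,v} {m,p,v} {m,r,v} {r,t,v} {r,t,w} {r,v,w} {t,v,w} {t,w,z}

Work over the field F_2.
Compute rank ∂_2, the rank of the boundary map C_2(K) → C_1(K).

rank∂_2=10

n_0=10 n_1=27 n_2=11  [Z2]
∂1: piv[gi,gw,hi,hm,hp,ht,hz,iv,mr] rk=9  ker:im,iw,iz,mp,mv,mz,pr,pt,pv,rt,rv,rw,rz,tv,tw,tz,vw,wz
∂2: piv[giw,hiz,hmz,imv,mpv,mrv,rtv,rtw,rvw,twz] rk=10  ker:tvw
rk∂_2=10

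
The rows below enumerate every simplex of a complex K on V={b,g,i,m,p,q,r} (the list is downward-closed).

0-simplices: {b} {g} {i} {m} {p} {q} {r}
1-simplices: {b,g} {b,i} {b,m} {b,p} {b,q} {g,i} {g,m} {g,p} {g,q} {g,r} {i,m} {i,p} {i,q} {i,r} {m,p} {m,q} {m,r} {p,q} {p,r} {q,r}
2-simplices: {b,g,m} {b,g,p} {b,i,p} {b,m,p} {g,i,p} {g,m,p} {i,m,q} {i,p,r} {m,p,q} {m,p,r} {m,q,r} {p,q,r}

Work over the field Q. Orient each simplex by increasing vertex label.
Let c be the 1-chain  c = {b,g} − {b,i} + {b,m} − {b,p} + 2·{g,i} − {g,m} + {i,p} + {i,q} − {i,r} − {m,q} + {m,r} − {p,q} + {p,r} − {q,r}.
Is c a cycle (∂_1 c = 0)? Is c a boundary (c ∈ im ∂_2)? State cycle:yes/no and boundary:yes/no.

cycle:yes boundary:no

n_0=7 n_1=20 n_2=12  [Q]
∂1: piv[bg,bi,bm,bp,bq,gr] rk=6  ker:gi,gm,gp,gq,im,ip,iq,ir,mp,mq,mr,pq,pr,qr
∂2: piv[bgm,bgp,bip,bmp,gip,imq,ipr,mpq,mpr,mqr] rk=10  ker:gmp,pqr
∂1c = 0
c vs im∂2: residual ≠ 0 ⇒ not boundary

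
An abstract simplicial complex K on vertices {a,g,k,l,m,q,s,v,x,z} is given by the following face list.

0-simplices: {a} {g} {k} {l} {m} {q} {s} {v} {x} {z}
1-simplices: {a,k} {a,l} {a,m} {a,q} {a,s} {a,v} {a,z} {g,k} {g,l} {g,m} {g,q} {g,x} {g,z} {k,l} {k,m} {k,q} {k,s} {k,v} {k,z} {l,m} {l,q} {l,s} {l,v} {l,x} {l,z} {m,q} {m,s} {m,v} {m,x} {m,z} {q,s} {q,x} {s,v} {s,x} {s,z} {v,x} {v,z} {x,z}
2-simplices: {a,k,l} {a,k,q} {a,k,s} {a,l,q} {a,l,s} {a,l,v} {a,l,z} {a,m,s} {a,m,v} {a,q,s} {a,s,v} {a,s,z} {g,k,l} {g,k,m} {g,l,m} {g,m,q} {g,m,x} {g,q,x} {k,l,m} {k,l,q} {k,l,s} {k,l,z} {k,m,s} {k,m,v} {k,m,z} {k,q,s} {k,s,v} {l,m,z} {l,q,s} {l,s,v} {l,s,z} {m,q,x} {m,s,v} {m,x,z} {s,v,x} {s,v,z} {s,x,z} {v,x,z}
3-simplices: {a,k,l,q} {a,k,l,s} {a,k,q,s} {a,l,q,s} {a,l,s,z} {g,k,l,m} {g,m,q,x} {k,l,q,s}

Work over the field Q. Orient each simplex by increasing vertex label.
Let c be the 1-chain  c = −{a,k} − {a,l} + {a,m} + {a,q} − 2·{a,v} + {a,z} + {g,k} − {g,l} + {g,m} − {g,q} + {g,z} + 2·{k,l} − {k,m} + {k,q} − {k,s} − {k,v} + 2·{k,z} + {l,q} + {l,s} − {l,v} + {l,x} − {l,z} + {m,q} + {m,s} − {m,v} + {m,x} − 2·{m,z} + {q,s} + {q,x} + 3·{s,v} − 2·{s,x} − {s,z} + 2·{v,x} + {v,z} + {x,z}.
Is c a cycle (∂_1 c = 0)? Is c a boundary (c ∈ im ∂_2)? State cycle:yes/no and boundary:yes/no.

cycle:no boundary:no

n_0=10 n_1=38 n_2=38 n_3=8  [Q]
∂1: piv[ak,al,am,aq,as,av,az,gk,gx] rk=9  ker:gl,gm,gq,gz,kl,km,kq,ks,kv,kz,lm,lq,ls,lv,lx,lz,mq,ms,mv,mx,mz,qs,qx,sv,sx,sz,vx,vz,xz
∂2: piv[akl,akq,aks,alq,als,alv,alz,ams,amv,aqs,asv,asz,gkl,gkm,glm,gmq,gmx,gqx,klz,kms,kmv,kmz,mxz,svx,svz,sxz] rk=26  ker:klm,klq,kls,kqs,ksv,lmz,lqs,lsv,lsz,mqx,msv,vxz
∂3: piv[aklq,akls,akqs,alqs,alsz,gklm,gmqx] rk=7  ker:klqs
∂1c = {a} − {g} − 2·{k} − {l} + {m} + {q} + 2·{s} − 5·{v} + 2·{x} + 2·{z}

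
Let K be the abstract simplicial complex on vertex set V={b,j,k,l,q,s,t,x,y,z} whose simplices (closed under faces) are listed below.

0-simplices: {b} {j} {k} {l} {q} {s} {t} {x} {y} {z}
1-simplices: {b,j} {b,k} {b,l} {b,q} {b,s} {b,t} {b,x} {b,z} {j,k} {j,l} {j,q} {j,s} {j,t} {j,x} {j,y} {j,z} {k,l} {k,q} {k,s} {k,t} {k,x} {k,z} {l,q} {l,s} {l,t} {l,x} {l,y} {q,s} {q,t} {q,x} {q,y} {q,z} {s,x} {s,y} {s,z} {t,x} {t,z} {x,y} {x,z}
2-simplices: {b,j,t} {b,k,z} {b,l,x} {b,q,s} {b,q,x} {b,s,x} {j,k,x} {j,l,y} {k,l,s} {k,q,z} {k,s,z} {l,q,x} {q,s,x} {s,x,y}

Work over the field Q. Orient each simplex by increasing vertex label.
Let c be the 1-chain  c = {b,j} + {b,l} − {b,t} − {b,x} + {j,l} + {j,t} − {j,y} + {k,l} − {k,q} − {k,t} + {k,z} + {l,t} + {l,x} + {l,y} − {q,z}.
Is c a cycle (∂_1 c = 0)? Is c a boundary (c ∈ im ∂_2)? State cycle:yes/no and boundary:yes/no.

n_0=10 n_1=39 n_2=14  [Q]
∂1: piv[bj,bk,bl,bq,bs,bt,bx,bz,jy] rk=9  ker:jk,jl,jq,js,jt,jx,jz,kl,kq,ks,kt,kx,kz,lq,ls,lt,lx,ly,qs,qt,qx,qy,qz,sx,sy,sz,tx,tz,xy,xz
∂2: piv[bjt,bkz,blx,bqs,bqx,bsx,jkx,jly,kls,kqz,ksz,lqx,sxy] rk=13  ker:qsx
∂1c = 0
c vs im∂2: residual ≠ 0 ⇒ not boundary

cycle:yes boundary:no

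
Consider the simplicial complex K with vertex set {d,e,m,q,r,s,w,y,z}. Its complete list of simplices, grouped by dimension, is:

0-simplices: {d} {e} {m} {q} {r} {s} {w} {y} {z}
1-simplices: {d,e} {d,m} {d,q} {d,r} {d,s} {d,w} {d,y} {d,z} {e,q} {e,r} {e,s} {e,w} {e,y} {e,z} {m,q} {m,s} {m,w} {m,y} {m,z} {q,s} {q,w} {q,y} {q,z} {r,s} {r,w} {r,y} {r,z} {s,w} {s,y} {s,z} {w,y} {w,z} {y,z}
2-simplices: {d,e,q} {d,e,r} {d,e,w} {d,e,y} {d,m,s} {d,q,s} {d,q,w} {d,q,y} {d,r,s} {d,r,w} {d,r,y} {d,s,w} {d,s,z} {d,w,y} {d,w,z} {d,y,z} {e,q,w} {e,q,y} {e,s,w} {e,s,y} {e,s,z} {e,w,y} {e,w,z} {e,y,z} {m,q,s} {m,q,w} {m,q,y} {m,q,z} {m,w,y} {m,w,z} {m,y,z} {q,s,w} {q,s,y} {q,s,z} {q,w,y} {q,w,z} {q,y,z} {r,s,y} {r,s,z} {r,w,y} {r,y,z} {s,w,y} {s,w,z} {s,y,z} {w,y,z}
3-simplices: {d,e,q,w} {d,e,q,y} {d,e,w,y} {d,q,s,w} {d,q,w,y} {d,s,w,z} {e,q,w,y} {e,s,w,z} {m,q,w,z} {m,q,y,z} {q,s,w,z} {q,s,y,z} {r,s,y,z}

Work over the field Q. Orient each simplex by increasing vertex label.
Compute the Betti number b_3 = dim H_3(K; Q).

n_0=9 n_1=33 n_2=45 n_3=13  [Q]
∂1: piv[de,dm,dq,dr,ds,dw,dy,dz] rk=8  ker:eq,er,es,ew,ey,ez,mq,ms,mw,my,mz,qs,qw,qy,qz,rs,rw,ry,rz,sw,sy,sz,wy,wz,yz
∂2: piv[deq,der,dew,dey,dms,dqs,dqw,dqy,drs,drw,dry,dsw,dsz,dwy,dwz,dyz,esw,esy,esz,mqs,mqw,mqy,mqz,mwz,rsz] rk=25  ker:eqw,eqy,ewy,ewz,eyz,mwy,myz,qsw,qsy,qsz,qwy,qwz,qyz,rsy,rwy,ryz,swy,swz,syz,wyz
∂3: piv[deqw,deqy,dewy,dqsw,dqwy,dswz,eswz,mqwz,mqyz,qswz,qsyz,rsyz] rk=12  ker:eqwy
b_3=(13−12)−0=1

b_3=1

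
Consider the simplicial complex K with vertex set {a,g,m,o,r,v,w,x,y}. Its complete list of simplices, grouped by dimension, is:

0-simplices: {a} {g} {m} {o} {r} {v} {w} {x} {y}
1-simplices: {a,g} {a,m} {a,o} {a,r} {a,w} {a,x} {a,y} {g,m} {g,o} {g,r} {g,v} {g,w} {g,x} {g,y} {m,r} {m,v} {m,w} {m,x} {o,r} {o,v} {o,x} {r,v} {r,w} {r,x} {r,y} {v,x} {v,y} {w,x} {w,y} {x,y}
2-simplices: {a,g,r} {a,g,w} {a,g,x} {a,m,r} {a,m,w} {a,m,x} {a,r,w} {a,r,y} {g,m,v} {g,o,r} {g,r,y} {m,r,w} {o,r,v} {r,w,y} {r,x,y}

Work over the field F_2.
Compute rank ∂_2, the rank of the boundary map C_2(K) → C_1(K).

n_0=9 n_1=30 n_2=15  [Z2]
∂1: piv[ag,am,ao,ar,aw,ax,ay,gv] rk=8  ker:gm,go,gr,gw,gx,gy,mr,mv,mw,mx,or,ov,ox,rv,rw,rx,ry,vx,vy,wx,wy,xy
∂2: piv[agr,agw,agx,amr,amw,amx,arw,ary,gmv,gor,gry,orv,rwy,rxy] rk=14  ker:mrw
rk∂_2=14

rank∂_2=14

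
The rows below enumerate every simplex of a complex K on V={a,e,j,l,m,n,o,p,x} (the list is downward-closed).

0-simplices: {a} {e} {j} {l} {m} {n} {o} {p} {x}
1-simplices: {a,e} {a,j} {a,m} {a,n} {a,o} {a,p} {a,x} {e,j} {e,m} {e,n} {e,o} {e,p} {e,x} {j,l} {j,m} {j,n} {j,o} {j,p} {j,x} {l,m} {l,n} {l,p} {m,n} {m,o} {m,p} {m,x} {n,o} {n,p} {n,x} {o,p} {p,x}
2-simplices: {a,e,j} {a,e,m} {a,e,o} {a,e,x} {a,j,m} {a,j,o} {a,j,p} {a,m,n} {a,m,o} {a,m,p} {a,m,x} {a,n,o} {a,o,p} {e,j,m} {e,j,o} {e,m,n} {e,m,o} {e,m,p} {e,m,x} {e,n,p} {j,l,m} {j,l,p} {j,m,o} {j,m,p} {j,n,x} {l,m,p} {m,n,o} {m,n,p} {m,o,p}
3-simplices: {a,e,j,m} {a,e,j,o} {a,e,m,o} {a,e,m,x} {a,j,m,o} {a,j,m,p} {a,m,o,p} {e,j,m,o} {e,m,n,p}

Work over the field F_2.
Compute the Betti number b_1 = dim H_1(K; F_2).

b_1=4

n_0=9 n_1=31 n_2=29 n_3=9  [Z2]
∂1: piv[ae,aj,am,an,ao,ap,ax,jl] rk=8  ker:ej,em,en,eo,ep,ex,jm,jn,jo,jp,jx,lm,ln,lp,mn,mo,mp,mx,no,np,nx,op,px
∂2: piv[aej,aem,aeo,aex,ajm,ajo,ajp,amn,amo,amp,amx,ano,aop,emn,emp,enp,jlm,jlp,jnx] rk=19  ker:ejm,ejo,emo,emx,jmo,jmp,lmp,mno,mnp,mop
∂3: piv[aejm,aejo,aemo,aemx,ajmo,ajmp,amop,emnp] rk=8  ker:ejmo
b_1=(31−8)−19=4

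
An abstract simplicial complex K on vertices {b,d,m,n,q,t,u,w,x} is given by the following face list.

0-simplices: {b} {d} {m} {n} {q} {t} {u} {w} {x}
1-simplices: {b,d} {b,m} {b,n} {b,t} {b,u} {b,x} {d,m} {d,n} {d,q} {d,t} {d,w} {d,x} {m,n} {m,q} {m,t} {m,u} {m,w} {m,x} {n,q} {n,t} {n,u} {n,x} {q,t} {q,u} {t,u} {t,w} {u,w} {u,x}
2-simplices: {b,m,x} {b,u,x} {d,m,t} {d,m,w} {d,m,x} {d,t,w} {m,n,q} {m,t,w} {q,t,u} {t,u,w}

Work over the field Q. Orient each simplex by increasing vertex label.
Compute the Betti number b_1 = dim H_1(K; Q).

n_0=9 n_1=28 n_2=10  [Q]
∂1: piv[bd,bm,bn,bt,bu,bx,dq,dw] rk=8  ker:dm,dn,dt,dx,mn,mq,mt,mu,mw,mx,nq,nt,nu,nx,qt,qu,tu,tw,uw,ux
∂2: piv[bmx,bux,dmt,dmw,dmx,dtw,mnq,qtu,tuw] rk=9  ker:mtw
b_1=(28−8)−9=11

b_1=11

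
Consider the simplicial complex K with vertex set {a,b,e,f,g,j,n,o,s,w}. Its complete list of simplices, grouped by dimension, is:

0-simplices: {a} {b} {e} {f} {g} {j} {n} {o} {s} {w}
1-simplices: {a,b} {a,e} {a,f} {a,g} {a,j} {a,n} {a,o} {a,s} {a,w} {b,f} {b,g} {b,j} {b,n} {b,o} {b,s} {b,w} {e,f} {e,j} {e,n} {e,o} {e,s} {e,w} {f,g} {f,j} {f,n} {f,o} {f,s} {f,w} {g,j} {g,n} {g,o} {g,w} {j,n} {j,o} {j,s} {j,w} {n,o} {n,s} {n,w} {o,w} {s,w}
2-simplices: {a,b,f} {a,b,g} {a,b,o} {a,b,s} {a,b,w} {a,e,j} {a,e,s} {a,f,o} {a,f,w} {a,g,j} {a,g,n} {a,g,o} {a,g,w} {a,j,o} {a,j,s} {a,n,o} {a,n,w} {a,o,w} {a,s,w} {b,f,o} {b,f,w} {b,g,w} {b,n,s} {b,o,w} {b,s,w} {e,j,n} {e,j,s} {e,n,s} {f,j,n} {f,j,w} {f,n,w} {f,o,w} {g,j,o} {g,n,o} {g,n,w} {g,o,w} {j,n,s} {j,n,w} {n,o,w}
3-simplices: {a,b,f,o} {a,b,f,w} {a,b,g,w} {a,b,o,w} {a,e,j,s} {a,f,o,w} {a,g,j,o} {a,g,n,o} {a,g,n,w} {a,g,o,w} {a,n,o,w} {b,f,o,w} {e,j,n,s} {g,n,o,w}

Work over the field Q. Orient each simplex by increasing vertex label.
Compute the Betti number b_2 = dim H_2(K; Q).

n_0=10 n_1=41 n_2=39 n_3=14  [Q]
∂1: piv[ab,ae,af,ag,aj,an,ao,as,aw] rk=9  ker:bf,bg,bj,bn,bo,bs,bw,ef,ej,en,eo,es,ew,fg,fj,fn,fo,fs,fw,gj,gn,go,gw,jn,jo,js,jw,no,ns,nw,ow,sw
∂2: piv[abf,abg,abo,abs,abw,aej,aes,afo,afw,agj,agn,ago,agw,ajo,ajs,ano,anw,aow,asw,bns,ejn,ens,fjn,fjw,fnw] rk=25  ker:bfo,bfw,bgw,bow,bsw,ejs,fow,gjo,gno,gnw,gow,jns,jnw,now
∂3: piv[abfo,abfw,abgw,abow,aejs,afow,agjo,agno,agnw,agow,anow,ejns] rk=12  ker:bfow,gnow
b_2=(39−25)−12=2

b_2=2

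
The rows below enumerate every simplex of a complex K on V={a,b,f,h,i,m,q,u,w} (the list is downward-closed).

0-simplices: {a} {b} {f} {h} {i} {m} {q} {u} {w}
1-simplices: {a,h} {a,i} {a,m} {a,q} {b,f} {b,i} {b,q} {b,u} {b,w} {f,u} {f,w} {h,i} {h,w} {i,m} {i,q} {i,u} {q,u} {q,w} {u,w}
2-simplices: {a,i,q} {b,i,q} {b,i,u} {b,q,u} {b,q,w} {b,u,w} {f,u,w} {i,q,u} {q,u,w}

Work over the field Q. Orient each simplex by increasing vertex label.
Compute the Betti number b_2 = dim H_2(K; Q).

b_2=2

n_0=9 n_1=19 n_2=9  [Q]
∂1: piv[ah,ai,am,aq,bf,bi,bu,bw] rk=8  ker:bq,fu,fw,hi,hw,im,iq,iu,qu,qw,uw
∂2: piv[aiq,biq,biu,bqu,bqw,buw,fuw] rk=7  ker:iqu,quw
b_2=(9−7)−0=2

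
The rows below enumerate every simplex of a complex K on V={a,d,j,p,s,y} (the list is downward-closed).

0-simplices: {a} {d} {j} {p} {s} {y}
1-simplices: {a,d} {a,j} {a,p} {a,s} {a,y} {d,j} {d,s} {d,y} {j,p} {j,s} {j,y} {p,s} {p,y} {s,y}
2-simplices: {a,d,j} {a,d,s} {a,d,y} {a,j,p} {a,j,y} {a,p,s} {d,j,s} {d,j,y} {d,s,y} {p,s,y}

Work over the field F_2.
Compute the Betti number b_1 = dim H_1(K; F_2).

n_0=6 n_1=14 n_2=10  [Z2]
∂1: piv[ad,aj,ap,as,ay] rk=5  ker:dj,ds,dy,jp,js,jy,ps,py,sy
∂2: piv[adj,ads,ady,ajp,ajy,aps,djs,dsy,psy] rk=9  ker:djy
b_1=(14−5)−9=0

b_1=0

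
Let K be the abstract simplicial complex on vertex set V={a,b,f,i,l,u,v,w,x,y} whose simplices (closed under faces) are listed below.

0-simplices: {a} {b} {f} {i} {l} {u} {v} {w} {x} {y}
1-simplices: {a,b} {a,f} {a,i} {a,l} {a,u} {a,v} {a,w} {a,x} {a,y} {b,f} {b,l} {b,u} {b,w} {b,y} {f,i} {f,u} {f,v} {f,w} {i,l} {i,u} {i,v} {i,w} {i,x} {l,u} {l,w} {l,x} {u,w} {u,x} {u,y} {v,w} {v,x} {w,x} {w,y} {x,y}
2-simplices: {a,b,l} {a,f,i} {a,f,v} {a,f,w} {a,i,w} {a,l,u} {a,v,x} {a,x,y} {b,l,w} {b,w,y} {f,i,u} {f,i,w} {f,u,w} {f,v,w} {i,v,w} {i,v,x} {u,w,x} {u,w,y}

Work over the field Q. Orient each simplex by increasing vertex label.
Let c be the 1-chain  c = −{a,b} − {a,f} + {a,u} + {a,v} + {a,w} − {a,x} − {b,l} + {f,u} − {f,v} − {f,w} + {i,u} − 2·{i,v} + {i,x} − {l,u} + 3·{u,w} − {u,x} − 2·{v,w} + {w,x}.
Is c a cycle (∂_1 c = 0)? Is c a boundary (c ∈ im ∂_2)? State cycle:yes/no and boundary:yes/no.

cycle:yes boundary:yes

n_0=10 n_1=34 n_2=18  [Q]
∂1: piv[ab,af,ai,al,au,av,aw,ax,ay] rk=9  ker:bf,bl,bu,bw,by,fi,fu,fv,fw,il,iu,iv,iw,ix,lu,lw,lx,uw,ux,uy,vw,vx,wx,wy,xy
∂2: piv[abl,afi,afv,afw,aiw,alu,avx,axy,blw,bwy,fiu,fuw,fvw,ivw,ivx,uwx,uwy] rk=17  ker:fiw
∂1c = 0
c vs im∂2: reduces to 0 ⇒ boundary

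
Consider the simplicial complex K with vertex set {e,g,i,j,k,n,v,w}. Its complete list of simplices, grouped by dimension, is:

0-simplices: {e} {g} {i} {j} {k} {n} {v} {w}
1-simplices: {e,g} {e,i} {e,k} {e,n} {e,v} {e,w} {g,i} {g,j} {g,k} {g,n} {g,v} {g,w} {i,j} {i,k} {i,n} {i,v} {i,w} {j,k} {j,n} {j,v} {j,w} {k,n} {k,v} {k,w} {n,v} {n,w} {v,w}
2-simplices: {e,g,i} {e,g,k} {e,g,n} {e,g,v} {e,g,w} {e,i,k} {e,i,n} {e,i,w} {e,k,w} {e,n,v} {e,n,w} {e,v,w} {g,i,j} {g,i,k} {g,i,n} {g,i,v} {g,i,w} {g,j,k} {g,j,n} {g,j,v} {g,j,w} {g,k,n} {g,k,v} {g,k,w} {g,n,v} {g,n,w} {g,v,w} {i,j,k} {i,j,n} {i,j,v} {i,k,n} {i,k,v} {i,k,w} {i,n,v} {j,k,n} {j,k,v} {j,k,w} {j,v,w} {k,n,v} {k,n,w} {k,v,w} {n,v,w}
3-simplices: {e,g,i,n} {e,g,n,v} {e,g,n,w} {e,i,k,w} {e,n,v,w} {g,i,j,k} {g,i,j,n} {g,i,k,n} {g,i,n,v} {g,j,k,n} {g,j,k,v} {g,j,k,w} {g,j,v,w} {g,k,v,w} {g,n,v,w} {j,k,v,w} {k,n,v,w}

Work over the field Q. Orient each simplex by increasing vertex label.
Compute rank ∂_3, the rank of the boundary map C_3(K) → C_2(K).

n_0=8 n_1=27 n_2=42 n_3=17  [Q]
∂1: piv[eg,ei,ek,en,ev,ew,gj] rk=7  ker:gi,gk,gn,gv,gw,ij,ik,in,iv,iw,jk,jn,jv,jw,kn,kv,kw,nv,nw,vw
∂2: piv[egi,egk,egn,egv,egw,eik,ein,eiw,ekw,env,enw,evw,gij,giv,gjk,gjn,gjv,gjw,gkn,gkv] rk=20  ker:gik,gin,giw,gkw,gnv,gnw,gvw,ijk,ijn,ijv,ikn,ikv,ikw,inv,jkn,jkv,jkw,jvw,knv,knw,kvw,nvw
∂3: piv[egin,egnv,egnw,eikw,envw,gijk,gijn,gikn,ginv,gjkn,gjkv,gjkw,gjvw,gkvw,gnvw,knvw] rk=16  ker:jkvw
rk∂_3=16

rank∂_3=16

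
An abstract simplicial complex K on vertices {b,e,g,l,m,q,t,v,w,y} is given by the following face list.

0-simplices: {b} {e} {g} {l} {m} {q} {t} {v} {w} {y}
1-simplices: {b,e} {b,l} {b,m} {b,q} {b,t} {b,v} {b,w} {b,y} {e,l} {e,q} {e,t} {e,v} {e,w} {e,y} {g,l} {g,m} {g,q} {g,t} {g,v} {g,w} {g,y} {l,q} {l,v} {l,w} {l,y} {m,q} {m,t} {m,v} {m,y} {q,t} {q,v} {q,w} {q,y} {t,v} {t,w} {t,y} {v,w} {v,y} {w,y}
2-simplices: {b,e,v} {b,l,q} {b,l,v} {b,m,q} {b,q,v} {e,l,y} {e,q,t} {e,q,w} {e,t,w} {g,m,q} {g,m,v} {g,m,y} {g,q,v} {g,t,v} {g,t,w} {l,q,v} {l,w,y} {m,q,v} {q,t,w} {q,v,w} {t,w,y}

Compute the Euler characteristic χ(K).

n_0=10 n_1=39 n_2=21
χ=+10−39+21=-8

χ(K)=-8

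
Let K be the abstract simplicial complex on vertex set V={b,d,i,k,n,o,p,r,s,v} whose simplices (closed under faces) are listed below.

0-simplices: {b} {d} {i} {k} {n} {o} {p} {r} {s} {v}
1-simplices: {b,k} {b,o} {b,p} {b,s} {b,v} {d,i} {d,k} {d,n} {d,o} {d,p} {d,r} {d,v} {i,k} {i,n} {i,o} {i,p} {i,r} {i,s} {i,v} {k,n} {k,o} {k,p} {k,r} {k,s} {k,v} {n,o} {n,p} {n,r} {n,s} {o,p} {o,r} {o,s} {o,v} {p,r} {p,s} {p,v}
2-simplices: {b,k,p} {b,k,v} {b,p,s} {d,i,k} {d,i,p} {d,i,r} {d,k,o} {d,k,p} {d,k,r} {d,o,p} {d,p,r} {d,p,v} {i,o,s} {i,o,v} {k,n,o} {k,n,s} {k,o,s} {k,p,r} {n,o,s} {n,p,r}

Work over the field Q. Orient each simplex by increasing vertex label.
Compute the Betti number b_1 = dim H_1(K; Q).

b_1=9

n_0=10 n_1=36 n_2=20  [Q]
∂1: piv[bk,bo,bp,bs,bv,di,dk,dn,dr] rk=9  ker:do,dp,dv,ik,in,io,ip,ir,is,iv,kn,ko,kp,kr,ks,kv,no,np,nr,ns,op,or,os,ov,pr,ps,pv
∂2: piv[bkp,bkv,bps,dik,dip,dir,dko,dkp,dkr,dop,dpr,dpv,ios,iov,kno,kns,kos,npr] rk=18  ker:kpr,nos
b_1=(36−9)−18=9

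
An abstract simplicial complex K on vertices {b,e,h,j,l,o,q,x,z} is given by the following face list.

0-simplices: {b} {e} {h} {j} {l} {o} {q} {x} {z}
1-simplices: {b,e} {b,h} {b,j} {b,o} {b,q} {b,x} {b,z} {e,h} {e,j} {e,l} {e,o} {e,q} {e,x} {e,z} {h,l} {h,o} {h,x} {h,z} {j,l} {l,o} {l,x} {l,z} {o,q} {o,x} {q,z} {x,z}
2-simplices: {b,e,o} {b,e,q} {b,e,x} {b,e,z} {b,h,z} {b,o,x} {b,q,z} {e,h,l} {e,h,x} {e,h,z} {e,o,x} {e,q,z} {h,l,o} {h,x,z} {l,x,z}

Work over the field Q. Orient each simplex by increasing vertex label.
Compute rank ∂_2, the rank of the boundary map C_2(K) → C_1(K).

n_0=9 n_1=26 n_2=15  [Q]
∂1: piv[be,bh,bj,bo,bq,bx,bz,el] rk=8  ker:eh,ej,eo,eq,ex,ez,hl,ho,hx,hz,jl,lo,lx,lz,oq,ox,qz,xz
∂2: piv[beo,beq,bex,bez,bhz,box,bqz,ehl,ehx,ehz,hlo,hxz,lxz] rk=13  ker:eox,eqz
rk∂_2=13

rank∂_2=13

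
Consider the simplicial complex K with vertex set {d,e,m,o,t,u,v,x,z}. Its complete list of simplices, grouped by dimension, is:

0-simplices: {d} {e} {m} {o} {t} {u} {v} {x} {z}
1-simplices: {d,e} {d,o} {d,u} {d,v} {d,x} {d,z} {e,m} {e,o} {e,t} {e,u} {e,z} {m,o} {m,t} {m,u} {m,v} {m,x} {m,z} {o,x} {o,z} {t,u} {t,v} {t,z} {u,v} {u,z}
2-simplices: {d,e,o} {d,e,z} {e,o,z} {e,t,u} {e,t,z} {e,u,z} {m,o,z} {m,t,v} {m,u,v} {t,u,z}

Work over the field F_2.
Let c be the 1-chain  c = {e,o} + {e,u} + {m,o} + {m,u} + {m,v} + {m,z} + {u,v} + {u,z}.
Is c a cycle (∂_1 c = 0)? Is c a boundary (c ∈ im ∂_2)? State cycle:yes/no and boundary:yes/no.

n_0=9 n_1=24 n_2=10  [Z2]
∂1: piv[de,do,du,dv,dx,dz,em,et] rk=8  ker:eo,eu,ez,mo,mt,mu,mv,mx,mz,ox,oz,tu,tv,tz,uv,uz
∂2: piv[deo,dez,eoz,etu,etz,euz,moz,mtv,muv] rk=9  ker:tuz
∂1c = 0
c vs im∂2: reduces to 0 ⇒ boundary

cycle:yes boundary:yes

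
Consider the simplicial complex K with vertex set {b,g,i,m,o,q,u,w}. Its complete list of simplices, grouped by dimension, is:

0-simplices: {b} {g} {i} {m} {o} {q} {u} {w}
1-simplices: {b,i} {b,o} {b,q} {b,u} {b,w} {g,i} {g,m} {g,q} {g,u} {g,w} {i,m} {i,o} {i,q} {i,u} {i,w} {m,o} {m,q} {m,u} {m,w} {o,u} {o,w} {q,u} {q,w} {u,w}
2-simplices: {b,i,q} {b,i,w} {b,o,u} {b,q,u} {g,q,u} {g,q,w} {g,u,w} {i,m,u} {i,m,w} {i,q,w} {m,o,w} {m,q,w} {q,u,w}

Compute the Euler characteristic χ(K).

n_0=8 n_1=24 n_2=13
χ=+8−24+13=-3

χ(K)=-3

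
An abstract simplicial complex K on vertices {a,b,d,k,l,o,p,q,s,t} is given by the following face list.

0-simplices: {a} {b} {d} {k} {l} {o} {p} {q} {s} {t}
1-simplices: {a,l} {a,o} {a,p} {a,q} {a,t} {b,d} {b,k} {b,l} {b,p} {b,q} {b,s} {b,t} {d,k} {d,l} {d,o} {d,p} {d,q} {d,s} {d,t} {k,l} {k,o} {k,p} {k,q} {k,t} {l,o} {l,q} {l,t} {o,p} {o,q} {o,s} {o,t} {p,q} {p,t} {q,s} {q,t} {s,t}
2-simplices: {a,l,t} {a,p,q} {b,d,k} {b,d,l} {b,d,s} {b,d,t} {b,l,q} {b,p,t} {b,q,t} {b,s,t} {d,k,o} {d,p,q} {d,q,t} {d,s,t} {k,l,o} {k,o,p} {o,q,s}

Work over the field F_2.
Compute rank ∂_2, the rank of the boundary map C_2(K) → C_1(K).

n_0=10 n_1=36 n_2=17  [Z2]
∂1: piv[al,ao,ap,aq,at,bd,bk,bl,bs] rk=9  ker:bp,bq,bt,dk,dl,do,dp,dq,ds,dt,kl,ko,kp,kq,kt,lo,lq,lt,op,oq,os,ot,pq,pt,qs,qt,st
∂2: piv[alt,apq,bdk,bdl,bds,bdt,blq,bpt,bqt,bst,dko,dpq,dqt,klo,kop,oqs] rk=16  ker:dst
rk∂_2=16

rank∂_2=16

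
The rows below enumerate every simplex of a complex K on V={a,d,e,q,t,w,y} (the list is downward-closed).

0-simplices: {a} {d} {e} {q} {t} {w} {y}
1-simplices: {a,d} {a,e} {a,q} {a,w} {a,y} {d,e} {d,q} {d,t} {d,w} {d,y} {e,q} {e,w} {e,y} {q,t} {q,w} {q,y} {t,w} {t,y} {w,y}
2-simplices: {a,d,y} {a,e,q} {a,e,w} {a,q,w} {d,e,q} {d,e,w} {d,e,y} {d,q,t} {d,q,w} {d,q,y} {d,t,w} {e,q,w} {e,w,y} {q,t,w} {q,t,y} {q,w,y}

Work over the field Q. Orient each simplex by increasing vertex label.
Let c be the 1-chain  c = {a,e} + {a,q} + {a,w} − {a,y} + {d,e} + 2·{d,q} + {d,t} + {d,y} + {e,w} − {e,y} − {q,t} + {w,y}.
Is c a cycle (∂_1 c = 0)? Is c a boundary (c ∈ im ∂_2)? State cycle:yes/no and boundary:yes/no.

n_0=7 n_1=19 n_2=16  [Q]
∂1: piv[ad,ae,aq,aw,ay,dt] rk=6  ker:de,dq,dw,dy,eq,ew,ey,qt,qw,qy,tw,ty,wy
∂2: piv[ady,aeq,aew,aqw,deq,dew,dey,dqt,dqy,dtw,ewy,qty] rk=12  ker:dqw,eqw,qtw,qwy
∂1c = −2·{a} − 5·{d} + 2·{e} + 4·{q} + {w}

cycle:no boundary:no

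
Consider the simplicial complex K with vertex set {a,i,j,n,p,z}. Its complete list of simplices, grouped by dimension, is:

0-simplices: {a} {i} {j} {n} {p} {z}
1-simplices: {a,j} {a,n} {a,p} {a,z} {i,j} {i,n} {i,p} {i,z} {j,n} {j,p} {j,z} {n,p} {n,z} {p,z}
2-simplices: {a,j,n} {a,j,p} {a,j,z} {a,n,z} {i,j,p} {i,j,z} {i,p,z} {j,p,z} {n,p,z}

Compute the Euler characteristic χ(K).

n_0=6 n_1=14 n_2=9
χ=+6−14+9=1

χ(K)=1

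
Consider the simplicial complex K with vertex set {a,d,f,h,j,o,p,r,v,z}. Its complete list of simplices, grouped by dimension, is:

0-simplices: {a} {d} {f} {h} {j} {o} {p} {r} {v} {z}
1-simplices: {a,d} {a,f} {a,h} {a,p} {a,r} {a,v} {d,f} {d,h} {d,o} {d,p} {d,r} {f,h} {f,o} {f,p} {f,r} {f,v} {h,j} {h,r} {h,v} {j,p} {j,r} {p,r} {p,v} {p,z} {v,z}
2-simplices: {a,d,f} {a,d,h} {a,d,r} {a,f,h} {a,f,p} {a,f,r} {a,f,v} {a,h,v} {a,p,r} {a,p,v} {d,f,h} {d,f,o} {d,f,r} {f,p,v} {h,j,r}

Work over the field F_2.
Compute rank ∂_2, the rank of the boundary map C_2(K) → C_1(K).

rank∂_2=12

n_0=10 n_1=25 n_2=15  [Z2]
∂1: piv[ad,af,ah,ap,ar,av,do,hj,pz] rk=9  ker:df,dh,dp,dr,fh,fo,fp,fr,fv,hr,hv,jp,jr,pr,pv,vz
∂2: piv[adf,adh,adr,afh,afp,afr,afv,ahv,apr,apv,dfo,hjr] rk=12  ker:dfh,dfr,fpv
rk∂_2=12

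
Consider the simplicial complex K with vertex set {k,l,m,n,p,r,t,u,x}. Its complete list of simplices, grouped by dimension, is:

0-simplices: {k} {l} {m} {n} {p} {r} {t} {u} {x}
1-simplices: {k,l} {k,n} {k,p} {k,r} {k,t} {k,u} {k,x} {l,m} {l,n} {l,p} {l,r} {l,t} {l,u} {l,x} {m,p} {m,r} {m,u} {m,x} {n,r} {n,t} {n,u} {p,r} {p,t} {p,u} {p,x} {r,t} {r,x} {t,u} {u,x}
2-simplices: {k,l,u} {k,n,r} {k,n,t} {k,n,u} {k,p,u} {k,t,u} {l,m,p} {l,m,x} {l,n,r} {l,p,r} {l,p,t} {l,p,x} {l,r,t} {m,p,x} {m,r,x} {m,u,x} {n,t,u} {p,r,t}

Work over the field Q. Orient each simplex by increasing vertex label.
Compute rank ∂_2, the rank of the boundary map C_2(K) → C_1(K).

n_0=9 n_1=29 n_2=18  [Q]
∂1: piv[kl,kn,kp,kr,kt,ku,kx,lm] rk=8  ker:ln,lp,lr,lt,lu,lx,mp,mr,mu,mx,nr,nt,nu,pr,pt,pu,px,rt,rx,tu,ux
∂2: piv[klu,knr,knt,knu,kpu,ktu,lmp,lmx,lnr,lpr,lpt,lpx,lrt,mrx,mux] rk=15  ker:mpx,ntu,prt
rk∂_2=15

rank∂_2=15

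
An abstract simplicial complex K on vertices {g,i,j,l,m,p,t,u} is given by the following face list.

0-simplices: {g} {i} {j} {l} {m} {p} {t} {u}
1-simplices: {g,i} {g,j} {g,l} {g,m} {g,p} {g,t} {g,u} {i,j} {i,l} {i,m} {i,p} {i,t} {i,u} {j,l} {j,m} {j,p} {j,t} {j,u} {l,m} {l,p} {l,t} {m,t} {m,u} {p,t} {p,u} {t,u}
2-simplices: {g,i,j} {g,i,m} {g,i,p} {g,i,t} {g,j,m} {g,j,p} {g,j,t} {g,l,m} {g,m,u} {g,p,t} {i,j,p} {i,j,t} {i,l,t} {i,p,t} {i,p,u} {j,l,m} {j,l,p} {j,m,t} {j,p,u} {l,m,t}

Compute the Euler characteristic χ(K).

χ(K)=2

n_0=8 n_1=26 n_2=20
χ=+8−26+20=2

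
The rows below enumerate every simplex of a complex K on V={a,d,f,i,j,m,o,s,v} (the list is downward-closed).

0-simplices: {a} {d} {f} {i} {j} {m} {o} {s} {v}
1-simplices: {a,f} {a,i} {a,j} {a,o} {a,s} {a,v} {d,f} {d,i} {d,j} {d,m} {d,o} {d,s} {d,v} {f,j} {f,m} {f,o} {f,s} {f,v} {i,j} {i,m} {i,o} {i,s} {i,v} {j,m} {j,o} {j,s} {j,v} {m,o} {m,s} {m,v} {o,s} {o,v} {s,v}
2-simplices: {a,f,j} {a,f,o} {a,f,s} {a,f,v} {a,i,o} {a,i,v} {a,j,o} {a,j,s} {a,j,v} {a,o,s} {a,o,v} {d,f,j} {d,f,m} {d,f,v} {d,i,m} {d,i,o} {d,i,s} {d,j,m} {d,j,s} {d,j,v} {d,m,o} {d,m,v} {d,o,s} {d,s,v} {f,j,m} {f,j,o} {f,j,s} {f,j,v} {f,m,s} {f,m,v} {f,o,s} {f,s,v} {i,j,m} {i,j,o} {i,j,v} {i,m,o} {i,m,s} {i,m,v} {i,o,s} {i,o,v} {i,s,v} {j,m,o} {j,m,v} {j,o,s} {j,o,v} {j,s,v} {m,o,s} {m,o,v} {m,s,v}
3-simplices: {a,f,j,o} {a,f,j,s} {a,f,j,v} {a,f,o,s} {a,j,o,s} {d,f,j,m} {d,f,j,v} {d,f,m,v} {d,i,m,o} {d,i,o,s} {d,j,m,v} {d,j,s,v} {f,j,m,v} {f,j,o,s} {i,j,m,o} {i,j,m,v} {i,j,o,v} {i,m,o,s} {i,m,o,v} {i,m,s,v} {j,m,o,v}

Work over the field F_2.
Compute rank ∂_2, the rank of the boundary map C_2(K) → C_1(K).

n_0=9 n_1=33 n_2=49 n_3=21  [Z2]
∂1: piv[af,ai,aj,ao,as,av,df,dm] rk=8  ker:di,dj,do,ds,dv,fj,fm,fo,fs,fv,ij,im,io,is,iv,jm,jo,js,jv,mo,ms,mv,os,ov,sv
∂2: piv[afj,afo,afs,afv,aio,aiv,ajo,ajs,ajv,aos,aov,dfj,dfm,dfv,dim,dio,dis,djm,djs,dmo,dmv,dos,dsv,fms,ijm] rk=25  ker:djv,fjm,fjo,fjs,fjv,fmv,fos,fsv,ijo,ijv,imo,ims,imv,ios,iov,isv,jmo,jmv,jos,jov,jsv,mos,mov,msv
∂3: piv[afjo,afjs,afjv,afos,ajos,dfjm,dfjv,dfmv,dimo,dios,djmv,djsv,ijmo,ijmv,ijov,imos,imov,imsv] rk=18  ker:fjmv,fjos,jmov
rk∂_2=25

rank∂_2=25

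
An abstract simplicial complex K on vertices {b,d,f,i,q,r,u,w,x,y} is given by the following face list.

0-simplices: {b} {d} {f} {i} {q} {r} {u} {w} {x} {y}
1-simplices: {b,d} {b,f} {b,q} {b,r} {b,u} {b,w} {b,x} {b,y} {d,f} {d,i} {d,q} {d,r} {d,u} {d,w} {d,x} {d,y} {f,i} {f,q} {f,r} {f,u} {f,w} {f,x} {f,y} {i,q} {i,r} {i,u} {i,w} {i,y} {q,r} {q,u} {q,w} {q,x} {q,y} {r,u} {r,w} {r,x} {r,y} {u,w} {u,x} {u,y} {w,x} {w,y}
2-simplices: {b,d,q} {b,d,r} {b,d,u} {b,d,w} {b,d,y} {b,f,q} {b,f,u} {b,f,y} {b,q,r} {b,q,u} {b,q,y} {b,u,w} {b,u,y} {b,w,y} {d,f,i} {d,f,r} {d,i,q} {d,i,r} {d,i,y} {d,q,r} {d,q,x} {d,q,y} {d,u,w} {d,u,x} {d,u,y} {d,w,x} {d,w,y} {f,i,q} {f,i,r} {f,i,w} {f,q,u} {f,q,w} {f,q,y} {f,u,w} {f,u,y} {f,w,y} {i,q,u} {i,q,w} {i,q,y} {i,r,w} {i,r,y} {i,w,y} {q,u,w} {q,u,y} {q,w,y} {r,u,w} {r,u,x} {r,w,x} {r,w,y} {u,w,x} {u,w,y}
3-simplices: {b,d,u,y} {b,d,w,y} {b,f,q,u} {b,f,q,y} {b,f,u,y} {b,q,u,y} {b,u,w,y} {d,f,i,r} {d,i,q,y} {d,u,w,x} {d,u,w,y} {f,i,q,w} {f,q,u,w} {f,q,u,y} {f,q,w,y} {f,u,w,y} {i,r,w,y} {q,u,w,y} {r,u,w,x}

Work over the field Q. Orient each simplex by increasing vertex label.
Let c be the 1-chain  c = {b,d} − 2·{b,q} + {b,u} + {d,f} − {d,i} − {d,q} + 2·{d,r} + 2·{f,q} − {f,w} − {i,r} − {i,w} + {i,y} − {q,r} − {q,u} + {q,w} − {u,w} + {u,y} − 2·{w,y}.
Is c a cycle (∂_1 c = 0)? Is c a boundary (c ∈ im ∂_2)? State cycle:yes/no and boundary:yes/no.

cycle:yes boundary:yes

n_0=10 n_1=42 n_2=51 n_3=19  [Q]
∂1: piv[bd,bf,bq,br,bu,bw,bx,by,di] rk=9  ker:df,dq,dr,du,dw,dx,dy,fi,fq,fr,fu,fw,fx,fy,iq,ir,iu,iw,iy,qr,qu,qw,qx,qy,ru,rw,rx,ry,uw,ux,uy,wx,wy
∂2: piv[bdq,bdr,bdu,bdw,bdy,bfq,bfu,bfy,bqr,bqu,bqy,buw,buy,bwy,dfi,dfr,diq,dir,diy,dqx,dux,dwx,fiq,fiw,fqw,fuw,iqu,irw,iry,ruw,rux] rk=31  ker:dqr,dqy,duw,duy,dwy,fir,fqu,fqy,fuy,fwy,iqw,iqy,iwy,quw,quy,qwy,rwx,rwy,uwx,uwy
∂3: piv[bduy,bdwy,bfqu,bfqy,bfuy,bquy,buwy,dfir,diqy,duwx,duwy,fiqw,fquw,fqwy,fuwy,irwy,ruwx] rk=17  ker:fquy,quwy
∂1c = 0
c vs im∂2: reduces to 0 ⇒ boundary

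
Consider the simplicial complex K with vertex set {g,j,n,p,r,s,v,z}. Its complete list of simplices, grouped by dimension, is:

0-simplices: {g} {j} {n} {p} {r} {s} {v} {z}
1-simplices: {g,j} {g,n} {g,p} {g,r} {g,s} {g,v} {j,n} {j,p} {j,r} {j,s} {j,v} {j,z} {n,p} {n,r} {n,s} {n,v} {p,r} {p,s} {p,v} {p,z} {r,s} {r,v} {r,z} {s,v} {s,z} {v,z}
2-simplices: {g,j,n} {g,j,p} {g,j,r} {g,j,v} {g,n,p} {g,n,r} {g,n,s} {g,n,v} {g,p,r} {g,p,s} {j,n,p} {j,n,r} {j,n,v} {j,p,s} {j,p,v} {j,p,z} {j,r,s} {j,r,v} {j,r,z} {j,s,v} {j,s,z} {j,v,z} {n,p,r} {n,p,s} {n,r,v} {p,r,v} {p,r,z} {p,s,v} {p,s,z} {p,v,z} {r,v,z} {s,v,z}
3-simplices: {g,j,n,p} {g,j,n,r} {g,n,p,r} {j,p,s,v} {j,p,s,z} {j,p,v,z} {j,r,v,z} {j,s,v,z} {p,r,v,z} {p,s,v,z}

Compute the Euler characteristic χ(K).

n_0=8 n_1=26 n_2=32 n_3=10
χ=+8−26+32−10=4

χ(K)=4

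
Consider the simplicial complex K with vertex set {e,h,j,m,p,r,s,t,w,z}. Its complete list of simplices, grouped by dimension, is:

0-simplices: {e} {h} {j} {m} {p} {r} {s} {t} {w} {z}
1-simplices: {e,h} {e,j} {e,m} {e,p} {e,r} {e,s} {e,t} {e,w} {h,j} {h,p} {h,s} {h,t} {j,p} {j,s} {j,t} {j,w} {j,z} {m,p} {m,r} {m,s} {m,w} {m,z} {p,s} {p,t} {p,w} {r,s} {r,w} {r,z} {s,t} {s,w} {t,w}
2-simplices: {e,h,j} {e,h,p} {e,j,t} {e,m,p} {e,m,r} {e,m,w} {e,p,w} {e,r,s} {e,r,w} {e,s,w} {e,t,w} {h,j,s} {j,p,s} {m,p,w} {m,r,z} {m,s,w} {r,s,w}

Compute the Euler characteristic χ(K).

n_0=10 n_1=31 n_2=17
χ=+10−31+17=-4

χ(K)=-4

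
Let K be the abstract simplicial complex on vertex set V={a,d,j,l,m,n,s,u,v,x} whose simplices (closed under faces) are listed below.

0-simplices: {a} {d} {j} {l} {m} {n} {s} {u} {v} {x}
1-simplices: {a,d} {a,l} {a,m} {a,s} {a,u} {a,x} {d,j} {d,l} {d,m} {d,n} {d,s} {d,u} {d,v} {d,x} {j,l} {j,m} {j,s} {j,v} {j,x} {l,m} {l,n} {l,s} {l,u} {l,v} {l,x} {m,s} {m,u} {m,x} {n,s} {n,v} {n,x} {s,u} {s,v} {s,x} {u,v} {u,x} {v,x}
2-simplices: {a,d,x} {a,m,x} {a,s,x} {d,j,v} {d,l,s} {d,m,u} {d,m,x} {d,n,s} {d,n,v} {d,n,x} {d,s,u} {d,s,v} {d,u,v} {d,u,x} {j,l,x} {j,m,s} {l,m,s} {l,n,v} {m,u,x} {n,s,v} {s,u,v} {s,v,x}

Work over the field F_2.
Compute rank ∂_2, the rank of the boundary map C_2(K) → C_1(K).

n_0=10 n_1=37 n_2=22  [Z2]
∂1: piv[ad,al,am,as,au,ax,dj,dn,dv] rk=9  ker:dl,dm,ds,du,dx,jl,jm,js,jv,jx,lm,ln,ls,lu,lv,lx,ms,mu,mx,ns,nv,nx,su,sv,sx,uv,ux,vx
∂2: piv[adx,amx,asx,djv,dls,dmu,dmx,dns,dnv,dnx,dsu,dsv,duv,dux,jlx,jms,lms,lnv,svx] rk=19  ker:mux,nsv,suv
rk∂_2=19

rank∂_2=19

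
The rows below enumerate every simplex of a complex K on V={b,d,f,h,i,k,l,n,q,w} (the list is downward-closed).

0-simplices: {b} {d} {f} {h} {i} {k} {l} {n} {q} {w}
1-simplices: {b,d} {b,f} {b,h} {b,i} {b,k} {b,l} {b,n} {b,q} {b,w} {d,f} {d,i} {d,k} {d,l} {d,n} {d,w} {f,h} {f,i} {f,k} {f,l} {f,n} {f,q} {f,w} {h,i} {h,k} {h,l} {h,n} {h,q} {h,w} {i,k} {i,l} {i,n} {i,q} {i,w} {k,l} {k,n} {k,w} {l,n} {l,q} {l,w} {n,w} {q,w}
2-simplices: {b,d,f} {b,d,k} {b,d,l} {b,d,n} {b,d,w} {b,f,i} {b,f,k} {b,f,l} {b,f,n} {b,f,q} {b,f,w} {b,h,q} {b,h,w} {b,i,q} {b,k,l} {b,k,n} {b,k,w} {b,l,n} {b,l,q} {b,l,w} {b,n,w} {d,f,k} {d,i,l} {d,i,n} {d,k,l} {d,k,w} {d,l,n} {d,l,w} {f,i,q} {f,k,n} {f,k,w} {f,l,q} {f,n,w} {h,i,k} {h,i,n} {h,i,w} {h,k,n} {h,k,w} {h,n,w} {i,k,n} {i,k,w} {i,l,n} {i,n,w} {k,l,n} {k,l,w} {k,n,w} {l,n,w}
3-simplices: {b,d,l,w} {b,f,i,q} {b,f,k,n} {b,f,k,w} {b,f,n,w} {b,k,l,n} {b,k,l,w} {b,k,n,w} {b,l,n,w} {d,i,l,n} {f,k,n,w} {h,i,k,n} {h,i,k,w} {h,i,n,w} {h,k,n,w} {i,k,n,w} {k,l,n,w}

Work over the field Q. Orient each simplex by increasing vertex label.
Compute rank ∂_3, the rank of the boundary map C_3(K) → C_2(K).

n_0=10 n_1=41 n_2=47 n_3=17  [Q]
∂1: piv[bd,bf,bh,bi,bk,bl,bn,bq,bw] rk=9  ker:df,di,dk,dl,dn,dw,fh,fi,fk,fl,fn,fq,fw,hi,hk,hl,hn,hq,hw,ik,il,in,iq,iw,kl,kn,kw,ln,lq,lw,nw,qw
∂2: piv[bdf,bdk,bdl,bdn,bdw,bfi,bfk,bfl,bfn,bfq,bfw,bhq,bhw,biq,bkl,bkn,bkw,bln,blq,blw,bnw,dil,din,hik,hin,hiw,hkn,hkw] rk=28  ker:dfk,dkl,dkw,dln,dlw,fiq,fkn,fkw,flq,fnw,hnw,ikn,ikw,iln,inw,kln,klw,knw,lnw
∂3: piv[bdlw,bfiq,bfkn,bfkw,bfnw,bkln,bklw,bknw,blnw,diln,hikn,hikw,hinw,hknw] rk=14  ker:fknw,iknw,klnw
rk∂_3=14

rank∂_3=14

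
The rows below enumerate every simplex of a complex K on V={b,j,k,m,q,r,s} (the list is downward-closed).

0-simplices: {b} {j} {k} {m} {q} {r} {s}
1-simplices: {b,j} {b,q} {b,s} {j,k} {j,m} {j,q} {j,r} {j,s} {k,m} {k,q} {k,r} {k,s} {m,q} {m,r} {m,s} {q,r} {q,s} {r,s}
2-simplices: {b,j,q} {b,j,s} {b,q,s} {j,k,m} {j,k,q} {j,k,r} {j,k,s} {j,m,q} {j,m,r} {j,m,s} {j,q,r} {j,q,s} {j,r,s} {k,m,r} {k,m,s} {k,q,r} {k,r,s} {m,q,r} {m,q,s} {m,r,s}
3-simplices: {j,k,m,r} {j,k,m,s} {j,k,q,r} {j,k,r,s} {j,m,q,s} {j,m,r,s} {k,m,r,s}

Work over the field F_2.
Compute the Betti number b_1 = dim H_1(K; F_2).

n_0=7 n_1=18 n_2=20 n_3=7  [Z2]
∂1: piv[bj,bq,bs,jk,jm,jr] rk=6  ker:jq,js,km,kq,kr,ks,mq,mr,ms,qr,qs,rs
∂2: piv[bjq,bjs,bqs,jkm,jkq,jkr,jks,jmq,jmr,jms,jqr,jrs] rk=12  ker:jqs,kmr,kms,kqr,krs,mqr,mqs,mrs
∂3: piv[jkmr,jkms,jkqr,jkrs,jmqs,jmrs] rk=6  ker:kmrs
b_1=(18−6)−12=0

b_1=0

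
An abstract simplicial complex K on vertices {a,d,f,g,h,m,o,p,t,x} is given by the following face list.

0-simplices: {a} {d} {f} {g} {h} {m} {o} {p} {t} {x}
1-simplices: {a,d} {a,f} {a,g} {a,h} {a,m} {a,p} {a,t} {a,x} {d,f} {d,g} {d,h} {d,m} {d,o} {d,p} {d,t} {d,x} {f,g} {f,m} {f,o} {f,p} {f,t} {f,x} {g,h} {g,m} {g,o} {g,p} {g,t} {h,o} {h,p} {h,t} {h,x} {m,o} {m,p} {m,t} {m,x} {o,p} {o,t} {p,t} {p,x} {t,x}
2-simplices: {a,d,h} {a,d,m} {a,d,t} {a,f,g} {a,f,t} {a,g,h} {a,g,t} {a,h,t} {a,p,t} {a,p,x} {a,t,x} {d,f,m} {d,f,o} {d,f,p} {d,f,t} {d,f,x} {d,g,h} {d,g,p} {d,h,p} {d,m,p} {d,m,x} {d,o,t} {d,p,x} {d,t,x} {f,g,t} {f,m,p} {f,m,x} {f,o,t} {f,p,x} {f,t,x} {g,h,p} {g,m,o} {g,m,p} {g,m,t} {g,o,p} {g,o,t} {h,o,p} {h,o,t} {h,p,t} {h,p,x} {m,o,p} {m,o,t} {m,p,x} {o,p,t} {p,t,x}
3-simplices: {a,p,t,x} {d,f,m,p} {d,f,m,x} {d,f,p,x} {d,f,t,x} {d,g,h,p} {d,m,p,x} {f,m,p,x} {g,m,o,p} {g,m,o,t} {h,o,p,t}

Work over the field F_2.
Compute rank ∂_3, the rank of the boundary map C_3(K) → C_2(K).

rank∂_3=10

n_0=10 n_1=40 n_2=45 n_3=11  [Z2]
∂1: piv[ad,af,ag,ah,am,ap,at,ax,do] rk=9  ker:df,dg,dh,dm,dp,dt,dx,fg,fm,fo,fp,ft,fx,gh,gm,go,gp,gt,ho,hp,ht,hx,mo,mp,mt,mx,op,ot,pt,px,tx
∂2: piv[adh,adm,adt,afg,aft,agh,agt,aht,apt,apx,atx,dfm,dfo,dfp,dft,dfx,dgh,dgp,dhp,dmp,dmx,dot,dpx,dtx,gmo,gmp,gmt,gop,got,hop,hpx] rk=31  ker:fgt,fmp,fmx,fot,fpx,ftx,ghp,hot,hpt,mop,mot,mpx,opt,ptx
∂3: piv[aptx,dfmp,dfmx,dfpx,dftx,dghp,dmpx,gmop,gmot,hopt] rk=10  ker:fmpx
rk∂_3=10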